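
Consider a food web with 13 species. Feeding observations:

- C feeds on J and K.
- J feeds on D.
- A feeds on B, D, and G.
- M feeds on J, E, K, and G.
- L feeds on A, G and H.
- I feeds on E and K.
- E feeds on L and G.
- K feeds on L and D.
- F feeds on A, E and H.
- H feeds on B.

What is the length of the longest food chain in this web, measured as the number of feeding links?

One longest chain: D → A → L → E → F.
It has 5 species and 4 links.

4 links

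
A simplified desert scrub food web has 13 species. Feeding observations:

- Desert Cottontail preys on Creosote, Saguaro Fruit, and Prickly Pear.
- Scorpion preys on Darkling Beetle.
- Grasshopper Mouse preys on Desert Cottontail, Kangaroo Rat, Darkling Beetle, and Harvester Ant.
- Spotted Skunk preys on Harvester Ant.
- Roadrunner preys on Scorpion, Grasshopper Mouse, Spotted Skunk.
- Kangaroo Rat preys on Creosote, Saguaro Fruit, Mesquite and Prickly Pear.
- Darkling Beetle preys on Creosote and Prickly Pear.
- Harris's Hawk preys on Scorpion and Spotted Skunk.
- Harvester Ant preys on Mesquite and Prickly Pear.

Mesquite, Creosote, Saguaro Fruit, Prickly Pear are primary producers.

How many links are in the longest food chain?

One longest chain: Mesquite → Kangaroo Rat → Grasshopper Mouse → Roadrunner.
It has 4 species and 3 links.

3 links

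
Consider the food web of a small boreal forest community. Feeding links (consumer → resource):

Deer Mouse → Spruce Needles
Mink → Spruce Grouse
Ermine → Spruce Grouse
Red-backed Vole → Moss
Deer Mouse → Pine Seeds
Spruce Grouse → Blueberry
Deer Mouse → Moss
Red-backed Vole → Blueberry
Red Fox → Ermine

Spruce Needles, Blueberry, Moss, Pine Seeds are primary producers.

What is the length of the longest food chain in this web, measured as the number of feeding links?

One longest chain: Blueberry → Spruce Grouse → Ermine → Red Fox.
It has 4 species and 3 links.

3 links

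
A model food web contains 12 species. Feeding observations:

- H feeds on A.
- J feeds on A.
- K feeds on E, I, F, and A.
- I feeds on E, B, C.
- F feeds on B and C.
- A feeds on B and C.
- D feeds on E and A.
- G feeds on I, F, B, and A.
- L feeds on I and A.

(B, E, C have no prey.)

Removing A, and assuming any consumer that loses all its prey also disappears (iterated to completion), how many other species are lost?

Remove A.
Round 1: J (all prey gone), H (all prey gone) → extinct.
No further losses. Total secondary extinctions: 2.

2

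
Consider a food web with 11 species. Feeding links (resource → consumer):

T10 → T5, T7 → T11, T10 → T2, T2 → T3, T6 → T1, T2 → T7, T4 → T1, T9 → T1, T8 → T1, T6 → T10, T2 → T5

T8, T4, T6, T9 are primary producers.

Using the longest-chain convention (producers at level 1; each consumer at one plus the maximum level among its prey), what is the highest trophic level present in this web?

Producers (level 1): T8, T4, T6, T9.
T6 → T10 → T2 → T7 → T11 gives T11 level 5.
No species has a prey at level 5, so no species reaches level 6.

5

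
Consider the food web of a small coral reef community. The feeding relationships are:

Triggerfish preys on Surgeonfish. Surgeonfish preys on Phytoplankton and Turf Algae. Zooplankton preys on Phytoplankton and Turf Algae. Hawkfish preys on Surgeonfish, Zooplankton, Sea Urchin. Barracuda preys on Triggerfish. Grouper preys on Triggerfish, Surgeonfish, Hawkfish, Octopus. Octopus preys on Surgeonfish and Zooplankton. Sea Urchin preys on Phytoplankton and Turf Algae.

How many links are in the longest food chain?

3 links

One longest chain: Turf Algae → Surgeonfish → Triggerfish → Barracuda.
It has 4 species and 3 links.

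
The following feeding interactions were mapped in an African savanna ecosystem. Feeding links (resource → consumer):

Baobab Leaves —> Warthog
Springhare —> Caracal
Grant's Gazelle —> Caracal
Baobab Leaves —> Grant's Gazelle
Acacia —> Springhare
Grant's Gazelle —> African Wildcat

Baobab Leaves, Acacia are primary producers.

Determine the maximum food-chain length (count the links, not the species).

2 links

One longest chain: Baobab Leaves → Grant's Gazelle → Caracal.
It has 3 species and 2 links.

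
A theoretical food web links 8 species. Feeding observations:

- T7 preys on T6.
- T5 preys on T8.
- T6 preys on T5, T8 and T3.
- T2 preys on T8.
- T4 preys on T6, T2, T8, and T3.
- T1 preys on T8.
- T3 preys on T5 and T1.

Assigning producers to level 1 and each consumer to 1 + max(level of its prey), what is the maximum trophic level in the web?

5

Producers (level 1): T8.
T8 → T1 → T3 → T6 → T7 gives T7 level 5.
No species has a prey at level 5, so no species reaches level 6.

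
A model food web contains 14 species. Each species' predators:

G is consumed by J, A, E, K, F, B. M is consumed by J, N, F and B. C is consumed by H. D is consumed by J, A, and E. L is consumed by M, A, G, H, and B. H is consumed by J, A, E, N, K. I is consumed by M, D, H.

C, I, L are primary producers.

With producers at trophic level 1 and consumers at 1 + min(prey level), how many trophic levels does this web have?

Producers (level 1): C, I, L.
Following each consumer down to its lowest-level prey: L → G → F (levels 1 through 3).
All prey of F (G 2, M 2) are at level 2 or above, so F is at level 1 + 2 = 3.
Every consumer has at least one prey at level 2 or below, so none exceeds level 3.

3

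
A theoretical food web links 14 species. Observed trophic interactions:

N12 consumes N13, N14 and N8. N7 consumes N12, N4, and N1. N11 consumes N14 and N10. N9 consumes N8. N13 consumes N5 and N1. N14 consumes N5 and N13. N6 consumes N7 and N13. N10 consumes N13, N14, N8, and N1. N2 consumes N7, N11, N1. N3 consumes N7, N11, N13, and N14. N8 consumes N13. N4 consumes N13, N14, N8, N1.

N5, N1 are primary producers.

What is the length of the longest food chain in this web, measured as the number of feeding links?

One longest chain: N5 → N13 → N14 → N4 → N7 → N6.
It has 6 species and 5 links.

5 links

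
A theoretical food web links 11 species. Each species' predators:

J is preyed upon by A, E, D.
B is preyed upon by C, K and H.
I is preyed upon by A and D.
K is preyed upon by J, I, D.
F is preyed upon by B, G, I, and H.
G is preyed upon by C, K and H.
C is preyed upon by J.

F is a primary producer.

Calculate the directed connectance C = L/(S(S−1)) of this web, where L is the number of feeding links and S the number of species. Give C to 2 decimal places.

The web has S = 11 species and L = 19 feeding links.
C = L / (S(S−1)) = 19 / 110 = 0.1727 ≈ 0.17.

C = 0.17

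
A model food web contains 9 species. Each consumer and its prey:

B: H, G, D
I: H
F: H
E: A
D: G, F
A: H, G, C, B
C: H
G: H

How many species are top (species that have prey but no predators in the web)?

Top species (has prey, but nothing eats it): I, E.
Count: 2.

2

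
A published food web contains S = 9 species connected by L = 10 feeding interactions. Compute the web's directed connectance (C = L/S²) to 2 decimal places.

The web has S = 9 species and L = 10 feeding links.
C = L / S² = 10 / 81 = 0.1235 ≈ 0.12.

C = 0.12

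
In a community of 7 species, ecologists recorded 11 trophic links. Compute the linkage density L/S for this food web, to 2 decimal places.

There are L = 11 links among S = 7 species.
L/S = 11/7 = 1.5714 ≈ 1.57.

L/S = 1.57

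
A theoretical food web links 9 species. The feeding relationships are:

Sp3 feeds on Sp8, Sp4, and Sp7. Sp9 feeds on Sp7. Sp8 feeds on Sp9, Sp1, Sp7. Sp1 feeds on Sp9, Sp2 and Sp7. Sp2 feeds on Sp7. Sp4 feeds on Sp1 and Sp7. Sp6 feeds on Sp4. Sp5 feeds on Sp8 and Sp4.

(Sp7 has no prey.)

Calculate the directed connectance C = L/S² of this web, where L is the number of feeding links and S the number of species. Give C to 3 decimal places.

C = 0.198

The web has S = 9 species and L = 16 feeding links.
C = L / S² = 16 / 81 = 0.1975 ≈ 0.198.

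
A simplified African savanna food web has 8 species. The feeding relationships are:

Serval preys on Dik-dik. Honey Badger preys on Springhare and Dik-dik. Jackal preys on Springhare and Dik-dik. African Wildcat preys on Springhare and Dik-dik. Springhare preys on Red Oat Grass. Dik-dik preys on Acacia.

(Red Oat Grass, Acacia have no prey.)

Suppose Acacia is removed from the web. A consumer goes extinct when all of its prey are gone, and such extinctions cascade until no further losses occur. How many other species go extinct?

Remove Acacia.
Round 1: Dik-dik (all prey gone) → extinct.
Round 2: Serval (all prey gone) → extinct.
No further losses. Total secondary extinctions: 2.

2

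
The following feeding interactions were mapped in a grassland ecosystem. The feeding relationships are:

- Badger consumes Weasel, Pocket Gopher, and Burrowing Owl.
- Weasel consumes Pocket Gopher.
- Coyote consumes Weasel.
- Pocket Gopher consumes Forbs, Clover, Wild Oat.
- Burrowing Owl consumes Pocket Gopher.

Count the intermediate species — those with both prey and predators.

3

Intermediate species (has both prey and predators): Pocket Gopher, Weasel, Burrowing Owl.
Count: 3.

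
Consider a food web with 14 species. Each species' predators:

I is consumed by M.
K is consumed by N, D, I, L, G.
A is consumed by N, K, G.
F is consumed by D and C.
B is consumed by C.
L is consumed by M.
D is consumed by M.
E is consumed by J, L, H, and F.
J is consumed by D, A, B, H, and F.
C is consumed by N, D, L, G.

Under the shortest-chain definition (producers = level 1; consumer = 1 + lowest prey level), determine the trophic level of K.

E is a producer → level 1.
J eats E → level 2.
A eats J → level 3.
K eats A → level 4.
No prey of K is below level 3, so 4 is the minimum.

Trophic level 4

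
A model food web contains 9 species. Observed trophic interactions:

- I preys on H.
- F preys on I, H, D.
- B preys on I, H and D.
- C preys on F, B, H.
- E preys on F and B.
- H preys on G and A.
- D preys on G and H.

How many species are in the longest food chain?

One longest chain: G → H → I → F → E.
It has 5 species and 4 links.

5 species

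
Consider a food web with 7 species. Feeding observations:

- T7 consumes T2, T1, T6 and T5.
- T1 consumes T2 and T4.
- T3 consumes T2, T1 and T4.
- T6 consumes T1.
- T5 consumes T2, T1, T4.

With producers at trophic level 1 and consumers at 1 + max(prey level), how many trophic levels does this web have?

Producers (level 1): T2, T4.
T2 → T1 → T6 → T7 gives T7 level 4.
No species has a prey at level 4, so no species reaches level 5.

4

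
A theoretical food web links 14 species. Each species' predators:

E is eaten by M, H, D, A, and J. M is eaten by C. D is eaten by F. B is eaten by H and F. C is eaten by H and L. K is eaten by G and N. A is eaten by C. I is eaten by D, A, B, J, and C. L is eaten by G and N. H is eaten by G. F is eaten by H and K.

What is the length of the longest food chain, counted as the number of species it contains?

5 species

One longest chain: I → B → F → K → N.
It has 5 species and 4 links.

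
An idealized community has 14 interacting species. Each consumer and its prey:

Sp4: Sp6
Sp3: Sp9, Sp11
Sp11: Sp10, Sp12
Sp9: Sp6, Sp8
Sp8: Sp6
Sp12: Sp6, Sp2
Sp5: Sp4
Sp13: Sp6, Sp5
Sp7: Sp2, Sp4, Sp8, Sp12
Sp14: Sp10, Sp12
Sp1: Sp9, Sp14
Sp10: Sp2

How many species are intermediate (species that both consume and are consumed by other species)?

Intermediate species (has both prey and predators): Sp10, Sp4, Sp8, Sp12, Sp9, Sp14, Sp11, Sp5.
Count: 8.

8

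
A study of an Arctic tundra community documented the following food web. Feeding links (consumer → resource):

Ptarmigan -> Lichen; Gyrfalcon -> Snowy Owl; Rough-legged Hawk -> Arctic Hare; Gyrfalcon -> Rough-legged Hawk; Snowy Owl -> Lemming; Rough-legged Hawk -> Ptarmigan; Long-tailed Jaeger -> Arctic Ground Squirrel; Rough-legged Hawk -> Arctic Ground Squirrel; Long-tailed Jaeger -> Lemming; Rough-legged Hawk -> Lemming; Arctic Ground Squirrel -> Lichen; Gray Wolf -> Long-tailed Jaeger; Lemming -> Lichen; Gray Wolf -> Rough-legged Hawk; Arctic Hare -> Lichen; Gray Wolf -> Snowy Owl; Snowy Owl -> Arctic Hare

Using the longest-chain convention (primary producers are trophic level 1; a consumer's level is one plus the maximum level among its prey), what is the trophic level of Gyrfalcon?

Lichen is a producer → level 1.
Lemming eats Lichen → level 2.
Snowy Owl eats Lemming (level 2); other prey at levels: Arctic Hare 2 → level 3.
Gyrfalcon eats Snowy Owl (level 3); other prey at levels: Rough-legged Hawk 3 → level 4.

Trophic level 4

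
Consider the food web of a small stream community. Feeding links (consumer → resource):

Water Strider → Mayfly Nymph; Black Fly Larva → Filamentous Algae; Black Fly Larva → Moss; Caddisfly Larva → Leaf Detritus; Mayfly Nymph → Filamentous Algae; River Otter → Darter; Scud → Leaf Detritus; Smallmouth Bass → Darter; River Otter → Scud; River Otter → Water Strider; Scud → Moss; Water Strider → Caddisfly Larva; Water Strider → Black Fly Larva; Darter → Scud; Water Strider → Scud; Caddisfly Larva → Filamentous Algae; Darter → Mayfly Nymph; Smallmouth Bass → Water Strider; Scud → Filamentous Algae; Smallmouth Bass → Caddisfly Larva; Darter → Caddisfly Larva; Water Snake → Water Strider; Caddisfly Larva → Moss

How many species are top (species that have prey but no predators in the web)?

3

Top species (has prey, but nothing eats it): Smallmouth Bass, River Otter, Water Snake.
Count: 3.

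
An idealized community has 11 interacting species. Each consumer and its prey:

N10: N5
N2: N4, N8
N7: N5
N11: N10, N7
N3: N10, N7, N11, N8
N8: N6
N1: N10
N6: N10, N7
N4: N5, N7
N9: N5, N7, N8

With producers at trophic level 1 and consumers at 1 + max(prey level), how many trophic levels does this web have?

5

Producers (level 1): N5.
N5 → N10 → N6 → N8 → N2 gives N2 level 5.
No species has a prey at level 5, so no species reaches level 6.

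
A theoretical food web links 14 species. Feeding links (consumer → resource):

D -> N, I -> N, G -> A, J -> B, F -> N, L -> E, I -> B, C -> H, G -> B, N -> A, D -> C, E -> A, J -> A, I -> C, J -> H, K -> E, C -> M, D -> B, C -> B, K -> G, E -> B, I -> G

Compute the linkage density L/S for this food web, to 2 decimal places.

There are L = 22 links among S = 14 species.
L/S = 22/14 = 1.5714 ≈ 1.57.

L/S = 1.57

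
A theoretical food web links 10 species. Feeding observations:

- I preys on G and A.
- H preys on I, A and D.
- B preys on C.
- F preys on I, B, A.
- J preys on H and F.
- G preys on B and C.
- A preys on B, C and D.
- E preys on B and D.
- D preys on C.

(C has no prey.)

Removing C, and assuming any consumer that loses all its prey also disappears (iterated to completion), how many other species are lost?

9

Remove C.
Round 1: B (all prey gone), D (all prey gone) → extinct.
Round 2: G (all prey gone), A (all prey gone), E (all prey gone) → extinct.
Round 3: I (all prey gone) → extinct.
Round 4: H (all prey gone), F (all prey gone) → extinct.
Round 5: J (all prey gone) → extinct.
No further losses. Total secondary extinctions: 9.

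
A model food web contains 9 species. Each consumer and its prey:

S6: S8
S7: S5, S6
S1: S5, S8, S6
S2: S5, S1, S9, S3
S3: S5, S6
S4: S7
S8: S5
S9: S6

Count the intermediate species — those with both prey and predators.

6

Intermediate species (has both prey and predators): S8, S6, S1, S9, S7, S3.
Count: 6.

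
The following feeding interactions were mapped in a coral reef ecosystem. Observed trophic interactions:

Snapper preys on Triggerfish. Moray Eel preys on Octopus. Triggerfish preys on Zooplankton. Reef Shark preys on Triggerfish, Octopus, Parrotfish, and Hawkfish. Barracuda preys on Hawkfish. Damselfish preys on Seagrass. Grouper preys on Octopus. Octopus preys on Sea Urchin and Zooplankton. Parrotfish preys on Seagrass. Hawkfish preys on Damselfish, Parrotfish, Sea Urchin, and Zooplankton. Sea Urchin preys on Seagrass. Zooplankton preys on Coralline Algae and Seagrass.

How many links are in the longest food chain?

3 links

One longest chain: Seagrass → Parrotfish → Hawkfish → Barracuda.
It has 4 species and 3 links.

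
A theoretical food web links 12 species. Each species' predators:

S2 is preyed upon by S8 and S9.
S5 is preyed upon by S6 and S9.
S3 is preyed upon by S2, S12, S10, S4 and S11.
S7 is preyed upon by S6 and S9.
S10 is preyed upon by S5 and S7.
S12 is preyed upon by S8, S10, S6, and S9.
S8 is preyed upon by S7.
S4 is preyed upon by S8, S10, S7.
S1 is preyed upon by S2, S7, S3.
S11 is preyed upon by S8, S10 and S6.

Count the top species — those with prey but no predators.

2

Top species (has prey, but nothing eats it): S9, S6.
Count: 2.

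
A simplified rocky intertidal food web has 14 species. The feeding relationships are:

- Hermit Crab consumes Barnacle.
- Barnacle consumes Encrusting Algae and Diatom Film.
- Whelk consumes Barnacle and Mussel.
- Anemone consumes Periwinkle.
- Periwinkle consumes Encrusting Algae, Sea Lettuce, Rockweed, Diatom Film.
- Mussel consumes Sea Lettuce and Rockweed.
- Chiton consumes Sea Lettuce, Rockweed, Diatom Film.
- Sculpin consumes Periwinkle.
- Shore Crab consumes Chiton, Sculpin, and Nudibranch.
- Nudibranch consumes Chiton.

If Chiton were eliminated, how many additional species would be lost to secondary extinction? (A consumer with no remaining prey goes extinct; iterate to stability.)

1

Remove Chiton.
Round 1: Nudibranch (all prey gone) → extinct.
No further losses. Total secondary extinctions: 1.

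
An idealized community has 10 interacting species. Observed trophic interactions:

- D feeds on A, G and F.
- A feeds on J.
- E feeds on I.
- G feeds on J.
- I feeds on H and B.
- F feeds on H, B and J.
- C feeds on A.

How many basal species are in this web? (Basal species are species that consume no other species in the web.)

Basal species (no prey listed): B, J, H.
Count: 3.

3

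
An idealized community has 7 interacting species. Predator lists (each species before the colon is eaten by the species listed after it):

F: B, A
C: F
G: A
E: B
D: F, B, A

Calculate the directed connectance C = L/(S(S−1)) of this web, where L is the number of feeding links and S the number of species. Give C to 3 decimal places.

The web has S = 7 species and L = 8 feeding links.
C = L / (S(S−1)) = 8 / 42 = 0.1905 ≈ 0.190.

C = 0.190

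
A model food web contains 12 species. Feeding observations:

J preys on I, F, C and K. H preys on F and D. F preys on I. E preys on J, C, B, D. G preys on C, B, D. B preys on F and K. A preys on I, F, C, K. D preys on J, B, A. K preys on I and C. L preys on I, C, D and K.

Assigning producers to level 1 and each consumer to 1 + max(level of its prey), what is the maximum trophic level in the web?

Producers (level 1): I, C.
I → K → A → D → E gives E level 5.
No species has a prey at level 5, so no species reaches level 6.

5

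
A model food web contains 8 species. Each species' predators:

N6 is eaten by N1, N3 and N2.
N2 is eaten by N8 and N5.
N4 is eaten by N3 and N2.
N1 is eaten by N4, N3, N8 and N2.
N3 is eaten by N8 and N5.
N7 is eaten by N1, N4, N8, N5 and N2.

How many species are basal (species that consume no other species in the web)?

2

Basal species (no prey listed): N7, N6.
Count: 2.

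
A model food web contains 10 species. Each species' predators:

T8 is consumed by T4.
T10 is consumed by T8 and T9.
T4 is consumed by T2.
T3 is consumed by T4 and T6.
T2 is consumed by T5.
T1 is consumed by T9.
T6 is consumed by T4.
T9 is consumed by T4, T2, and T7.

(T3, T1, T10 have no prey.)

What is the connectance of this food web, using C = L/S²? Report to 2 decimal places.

The web has S = 10 species and L = 12 feeding links.
C = L / S² = 12 / 100 = 0.1200 ≈ 0.12.

C = 0.12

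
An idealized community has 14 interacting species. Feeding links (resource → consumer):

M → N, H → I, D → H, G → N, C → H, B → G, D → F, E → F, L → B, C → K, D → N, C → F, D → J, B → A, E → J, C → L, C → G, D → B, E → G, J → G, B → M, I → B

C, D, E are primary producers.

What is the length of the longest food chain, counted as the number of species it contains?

6 species

One longest chain: C → H → I → B → G → N.
It has 6 species and 5 links.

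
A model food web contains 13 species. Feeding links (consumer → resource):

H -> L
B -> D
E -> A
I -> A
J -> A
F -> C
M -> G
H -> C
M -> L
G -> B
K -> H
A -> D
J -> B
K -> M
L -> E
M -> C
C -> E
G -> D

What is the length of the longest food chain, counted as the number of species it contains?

6 species

One longest chain: D → A → E → L → H → K.
It has 6 species and 5 links.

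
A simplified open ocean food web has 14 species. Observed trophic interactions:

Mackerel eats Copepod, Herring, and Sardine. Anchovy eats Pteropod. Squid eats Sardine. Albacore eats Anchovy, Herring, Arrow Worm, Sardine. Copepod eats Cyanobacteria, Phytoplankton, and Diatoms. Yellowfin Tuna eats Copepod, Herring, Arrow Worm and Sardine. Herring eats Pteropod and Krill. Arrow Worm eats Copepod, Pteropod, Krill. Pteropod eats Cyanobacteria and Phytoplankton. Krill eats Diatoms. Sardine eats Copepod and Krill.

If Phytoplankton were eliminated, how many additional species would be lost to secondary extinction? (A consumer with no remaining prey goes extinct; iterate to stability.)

0

Remove Phytoplankton.
Every predator of it retains at least one other prey: Pteropod still has Cyanobacteria; Copepod still has Cyanobacteria, Diatoms.
No consumer loses all prey, so no secondary extinctions occur.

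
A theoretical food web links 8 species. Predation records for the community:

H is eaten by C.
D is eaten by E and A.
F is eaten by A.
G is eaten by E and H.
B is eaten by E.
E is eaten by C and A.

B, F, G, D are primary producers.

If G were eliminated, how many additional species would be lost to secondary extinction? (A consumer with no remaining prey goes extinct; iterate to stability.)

1

Remove G.
Round 1: H (all prey gone) → extinct.
No further losses. Total secondary extinctions: 1.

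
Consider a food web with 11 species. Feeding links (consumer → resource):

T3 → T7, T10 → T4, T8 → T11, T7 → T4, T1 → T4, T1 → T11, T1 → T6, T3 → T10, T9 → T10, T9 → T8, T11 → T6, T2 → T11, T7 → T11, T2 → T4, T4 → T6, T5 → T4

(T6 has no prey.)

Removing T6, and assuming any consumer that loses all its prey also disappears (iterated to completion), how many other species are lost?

10

Remove T6.
Round 1: T11 (all prey gone), T4 (all prey gone) → extinct.
Round 2: T8 (all prey gone), T5 (all prey gone), T2 (all prey gone), T1 (all prey gone), T7 (all prey gone), T10 (all prey gone) → extinct.
Round 3: T3 (all prey gone), T9 (all prey gone) → extinct.
No further losses. Total secondary extinctions: 10.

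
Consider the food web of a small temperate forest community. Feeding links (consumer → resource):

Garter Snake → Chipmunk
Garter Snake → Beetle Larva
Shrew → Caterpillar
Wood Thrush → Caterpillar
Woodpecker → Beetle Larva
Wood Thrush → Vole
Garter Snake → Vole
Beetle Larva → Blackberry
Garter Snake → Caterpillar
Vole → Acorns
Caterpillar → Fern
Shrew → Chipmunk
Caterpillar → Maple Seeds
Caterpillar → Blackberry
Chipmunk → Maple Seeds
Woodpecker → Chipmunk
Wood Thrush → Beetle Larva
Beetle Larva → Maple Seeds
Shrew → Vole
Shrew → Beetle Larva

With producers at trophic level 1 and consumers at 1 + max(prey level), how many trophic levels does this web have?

3

Producers (level 1): Fern, Acorns, Blackberry, Maple Seeds.
Fern → Caterpillar → Garter Snake gives Garter Snake level 3.
No species has a prey at level 3, so no species reaches level 4.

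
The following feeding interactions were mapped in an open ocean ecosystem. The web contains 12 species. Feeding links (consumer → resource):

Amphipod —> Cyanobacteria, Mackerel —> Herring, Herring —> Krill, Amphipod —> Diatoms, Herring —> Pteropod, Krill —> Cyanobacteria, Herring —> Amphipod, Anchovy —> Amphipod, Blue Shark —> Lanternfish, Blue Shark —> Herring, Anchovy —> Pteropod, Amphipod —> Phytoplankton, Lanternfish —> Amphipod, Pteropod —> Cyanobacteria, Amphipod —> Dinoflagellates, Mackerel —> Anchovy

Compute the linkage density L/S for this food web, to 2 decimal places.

There are L = 16 links among S = 12 species.
L/S = 16/12 = 1.3333 ≈ 1.33.

L/S = 1.33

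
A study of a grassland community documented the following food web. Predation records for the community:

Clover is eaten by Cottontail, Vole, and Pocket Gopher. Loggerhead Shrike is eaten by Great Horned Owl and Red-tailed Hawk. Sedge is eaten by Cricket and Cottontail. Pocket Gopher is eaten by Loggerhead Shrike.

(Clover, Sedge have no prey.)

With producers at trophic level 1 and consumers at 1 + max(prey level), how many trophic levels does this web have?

Producers (level 1): Clover, Sedge.
Clover → Pocket Gopher → Loggerhead Shrike → Red-tailed Hawk gives Red-tailed Hawk level 4.
No species has a prey at level 4, so no species reaches level 5.

4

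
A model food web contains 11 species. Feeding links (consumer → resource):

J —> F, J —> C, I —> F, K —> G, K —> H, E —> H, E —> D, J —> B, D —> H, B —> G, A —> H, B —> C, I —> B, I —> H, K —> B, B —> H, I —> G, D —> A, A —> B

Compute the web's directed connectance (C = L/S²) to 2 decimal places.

The web has S = 11 species and L = 19 feeding links.
C = L / S² = 19 / 121 = 0.1570 ≈ 0.16.

C = 0.16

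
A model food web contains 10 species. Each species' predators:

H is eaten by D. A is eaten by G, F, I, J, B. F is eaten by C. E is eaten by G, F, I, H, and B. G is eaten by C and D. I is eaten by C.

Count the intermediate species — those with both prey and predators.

Intermediate species (has both prey and predators): I, H, F, G.
Count: 4.

4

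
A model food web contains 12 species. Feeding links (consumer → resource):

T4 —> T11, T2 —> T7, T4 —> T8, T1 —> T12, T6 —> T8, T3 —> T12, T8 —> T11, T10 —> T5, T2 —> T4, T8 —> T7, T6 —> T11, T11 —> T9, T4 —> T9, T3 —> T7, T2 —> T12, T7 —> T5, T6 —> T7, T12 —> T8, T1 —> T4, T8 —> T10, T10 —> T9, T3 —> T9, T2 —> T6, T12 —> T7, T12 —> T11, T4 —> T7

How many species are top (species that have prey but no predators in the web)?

3

Top species (has prey, but nothing eats it): T3, T2, T1.
Count: 3.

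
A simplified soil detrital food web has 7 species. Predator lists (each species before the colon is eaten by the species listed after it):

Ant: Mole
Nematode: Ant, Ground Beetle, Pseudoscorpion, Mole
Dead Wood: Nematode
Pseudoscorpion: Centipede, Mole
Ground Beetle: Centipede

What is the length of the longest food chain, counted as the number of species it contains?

One longest chain: Dead Wood → Nematode → Ground Beetle → Centipede.
It has 4 species and 3 links.

4 species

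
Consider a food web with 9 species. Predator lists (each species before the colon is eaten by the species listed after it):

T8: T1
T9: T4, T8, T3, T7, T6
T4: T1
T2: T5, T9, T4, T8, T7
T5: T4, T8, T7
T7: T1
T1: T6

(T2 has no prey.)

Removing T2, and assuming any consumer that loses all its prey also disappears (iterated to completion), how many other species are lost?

Remove T2.
Round 1: T5 (all prey gone), T9 (all prey gone) → extinct.
Round 2: T4 (all prey gone), T8 (all prey gone), T3 (all prey gone), T7 (all prey gone) → extinct.
Round 3: T1 (all prey gone) → extinct.
Round 4: T6 (all prey gone) → extinct.
No further losses. Total secondary extinctions: 8.

8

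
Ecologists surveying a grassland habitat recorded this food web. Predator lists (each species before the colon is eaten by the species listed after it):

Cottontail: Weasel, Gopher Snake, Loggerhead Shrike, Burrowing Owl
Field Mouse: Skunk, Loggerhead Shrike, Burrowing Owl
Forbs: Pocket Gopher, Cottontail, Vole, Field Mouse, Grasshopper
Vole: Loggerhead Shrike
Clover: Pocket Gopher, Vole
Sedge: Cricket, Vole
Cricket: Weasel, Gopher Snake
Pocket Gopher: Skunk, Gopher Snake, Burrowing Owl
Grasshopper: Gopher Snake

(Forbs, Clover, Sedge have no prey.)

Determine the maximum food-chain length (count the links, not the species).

2 links

One longest chain: Forbs → Pocket Gopher → Skunk.
It has 3 species and 2 links.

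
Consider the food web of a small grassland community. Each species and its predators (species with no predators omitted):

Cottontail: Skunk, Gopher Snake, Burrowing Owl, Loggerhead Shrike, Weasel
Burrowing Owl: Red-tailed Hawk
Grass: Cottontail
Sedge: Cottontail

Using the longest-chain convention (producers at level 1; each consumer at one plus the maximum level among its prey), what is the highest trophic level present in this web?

4

Producers (level 1): Grass, Sedge.
Grass → Cottontail → Burrowing Owl → Red-tailed Hawk gives Red-tailed Hawk level 4.
No species has a prey at level 4, so no species reaches level 5.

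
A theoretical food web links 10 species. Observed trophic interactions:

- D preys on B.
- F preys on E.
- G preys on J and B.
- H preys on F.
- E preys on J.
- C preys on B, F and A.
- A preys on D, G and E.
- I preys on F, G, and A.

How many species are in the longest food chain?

One longest chain: J → E → F → H.
It has 4 species and 3 links.

4 species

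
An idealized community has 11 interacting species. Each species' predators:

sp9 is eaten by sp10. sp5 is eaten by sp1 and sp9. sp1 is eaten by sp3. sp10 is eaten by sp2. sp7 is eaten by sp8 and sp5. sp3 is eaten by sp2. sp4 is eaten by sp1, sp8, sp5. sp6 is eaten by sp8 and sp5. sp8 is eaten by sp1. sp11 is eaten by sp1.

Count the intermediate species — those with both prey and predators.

6

Intermediate species (has both prey and predators): sp8, sp5, sp1, sp9, sp3, sp10.
Count: 6.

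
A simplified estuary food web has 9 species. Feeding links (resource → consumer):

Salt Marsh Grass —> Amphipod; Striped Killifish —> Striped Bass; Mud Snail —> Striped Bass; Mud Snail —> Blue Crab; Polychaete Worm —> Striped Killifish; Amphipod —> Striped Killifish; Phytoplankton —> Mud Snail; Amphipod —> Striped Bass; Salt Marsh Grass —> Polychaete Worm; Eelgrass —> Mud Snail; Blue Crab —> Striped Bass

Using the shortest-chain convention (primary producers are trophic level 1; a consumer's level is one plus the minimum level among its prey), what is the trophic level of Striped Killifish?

Trophic level 3

Salt Marsh Grass is a producer → level 1.
Amphipod eats Salt Marsh Grass → level 2.
Striped Killifish eats Amphipod → level 3.
No prey of Striped Killifish is below level 2, so 3 is the minimum.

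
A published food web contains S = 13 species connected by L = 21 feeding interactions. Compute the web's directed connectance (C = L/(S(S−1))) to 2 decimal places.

The web has S = 13 species and L = 21 feeding links.
C = L / (S(S−1)) = 21 / 156 = 0.1346 ≈ 0.13.

C = 0.13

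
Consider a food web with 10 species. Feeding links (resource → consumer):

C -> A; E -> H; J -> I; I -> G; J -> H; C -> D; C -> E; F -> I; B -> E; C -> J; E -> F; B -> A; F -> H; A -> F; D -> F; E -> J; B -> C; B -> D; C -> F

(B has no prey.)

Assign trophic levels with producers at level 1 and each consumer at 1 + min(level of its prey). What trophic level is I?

B is a producer → level 1.
C eats B → level 2.
F eats C → level 3.
I eats F → level 4.
No prey of I is below level 3, so 4 is the minimum.

Trophic level 4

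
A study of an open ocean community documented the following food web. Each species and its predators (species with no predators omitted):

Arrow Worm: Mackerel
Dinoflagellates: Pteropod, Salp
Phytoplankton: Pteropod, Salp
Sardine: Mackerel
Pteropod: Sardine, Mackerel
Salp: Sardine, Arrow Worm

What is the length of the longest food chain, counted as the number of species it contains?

4 species

One longest chain: Phytoplankton → Pteropod → Sardine → Mackerel.
It has 4 species and 3 links.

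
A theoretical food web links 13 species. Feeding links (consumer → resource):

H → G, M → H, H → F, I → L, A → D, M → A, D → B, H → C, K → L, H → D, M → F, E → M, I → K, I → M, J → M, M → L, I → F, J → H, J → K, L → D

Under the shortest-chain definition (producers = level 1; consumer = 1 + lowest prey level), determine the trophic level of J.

F is a producer → level 1.
M eats F → level 2.
J eats M → level 3.
No prey of J is below level 2, so 3 is the minimum.

Trophic level 3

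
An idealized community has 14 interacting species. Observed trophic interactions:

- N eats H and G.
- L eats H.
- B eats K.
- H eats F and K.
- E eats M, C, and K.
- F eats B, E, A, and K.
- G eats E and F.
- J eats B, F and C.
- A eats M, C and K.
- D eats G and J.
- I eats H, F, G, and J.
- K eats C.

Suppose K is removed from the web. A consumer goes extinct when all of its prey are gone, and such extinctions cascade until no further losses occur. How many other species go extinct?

Remove K.
Round 1: B (all prey gone) → extinct.
No further losses. Total secondary extinctions: 1.

1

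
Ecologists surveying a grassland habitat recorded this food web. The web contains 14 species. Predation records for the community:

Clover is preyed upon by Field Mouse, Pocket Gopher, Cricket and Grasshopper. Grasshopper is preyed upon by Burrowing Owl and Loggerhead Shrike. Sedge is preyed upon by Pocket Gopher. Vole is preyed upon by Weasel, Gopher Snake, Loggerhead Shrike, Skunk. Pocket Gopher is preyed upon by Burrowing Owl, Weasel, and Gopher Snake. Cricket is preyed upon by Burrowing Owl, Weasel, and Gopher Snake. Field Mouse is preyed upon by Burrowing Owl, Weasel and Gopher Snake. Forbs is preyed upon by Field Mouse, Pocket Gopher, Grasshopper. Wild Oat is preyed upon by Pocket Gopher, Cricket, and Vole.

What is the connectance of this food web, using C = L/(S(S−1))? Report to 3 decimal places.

C = 0.143

The web has S = 14 species and L = 26 feeding links.
C = L / (S(S−1)) = 26 / 182 = 0.1429 ≈ 0.143.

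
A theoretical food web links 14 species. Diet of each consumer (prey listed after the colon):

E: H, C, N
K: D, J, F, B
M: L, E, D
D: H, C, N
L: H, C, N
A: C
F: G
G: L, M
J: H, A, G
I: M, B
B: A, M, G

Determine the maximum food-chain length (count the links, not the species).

One longest chain: H → L → M → G → J → K.
It has 6 species and 5 links.

5 links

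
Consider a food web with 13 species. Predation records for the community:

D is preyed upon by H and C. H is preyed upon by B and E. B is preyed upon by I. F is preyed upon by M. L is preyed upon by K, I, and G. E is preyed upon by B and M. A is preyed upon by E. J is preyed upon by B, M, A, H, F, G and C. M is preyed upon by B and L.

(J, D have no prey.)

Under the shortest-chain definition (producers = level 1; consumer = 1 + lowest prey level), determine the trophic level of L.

Trophic level 3

J is a producer → level 1.
M eats J → level 2.
L eats M → level 3.
No prey of L is below level 2, so 3 is the minimum.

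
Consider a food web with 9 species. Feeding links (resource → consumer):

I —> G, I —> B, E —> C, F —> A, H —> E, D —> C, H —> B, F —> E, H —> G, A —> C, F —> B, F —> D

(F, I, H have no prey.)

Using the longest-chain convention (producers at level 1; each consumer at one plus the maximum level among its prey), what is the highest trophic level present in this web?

Producers (level 1): F, I, H.
F → A → C gives C level 3.
No species has a prey at level 3, so no species reaches level 4.

3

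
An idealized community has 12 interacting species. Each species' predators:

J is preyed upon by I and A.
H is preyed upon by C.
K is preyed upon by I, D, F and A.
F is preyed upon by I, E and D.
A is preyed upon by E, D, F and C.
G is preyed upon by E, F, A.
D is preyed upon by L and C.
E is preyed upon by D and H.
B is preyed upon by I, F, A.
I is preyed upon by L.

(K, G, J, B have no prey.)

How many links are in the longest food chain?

5 links

One longest chain: K → A → F → E → H → C.
It has 6 species and 5 links.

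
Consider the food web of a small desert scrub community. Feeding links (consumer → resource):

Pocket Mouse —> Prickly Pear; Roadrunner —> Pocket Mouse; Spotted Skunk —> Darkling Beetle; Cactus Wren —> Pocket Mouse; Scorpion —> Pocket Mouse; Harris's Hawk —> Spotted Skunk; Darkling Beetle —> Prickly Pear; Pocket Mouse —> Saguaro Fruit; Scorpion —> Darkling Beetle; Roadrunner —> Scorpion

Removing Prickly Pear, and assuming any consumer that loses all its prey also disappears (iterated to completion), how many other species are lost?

3

Remove Prickly Pear.
Round 1: Darkling Beetle (all prey gone) → extinct.
Round 2: Spotted Skunk (all prey gone) → extinct.
Round 3: Harris's Hawk (all prey gone) → extinct.
No further losses. Total secondary extinctions: 3.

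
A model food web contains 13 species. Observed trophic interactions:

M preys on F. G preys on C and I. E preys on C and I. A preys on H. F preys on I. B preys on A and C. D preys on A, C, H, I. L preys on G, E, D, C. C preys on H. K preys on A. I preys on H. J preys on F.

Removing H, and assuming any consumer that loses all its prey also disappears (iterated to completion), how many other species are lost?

12

Remove H.
Round 1: I (all prey gone), C (all prey gone), A (all prey gone) → extinct.
Round 2: G (all prey gone), B (all prey gone), F (all prey gone), K (all prey gone), D (all prey gone), E (all prey gone) → extinct.
Round 3: M (all prey gone), J (all prey gone), L (all prey gone) → extinct.
No further losses. Total secondary extinctions: 12.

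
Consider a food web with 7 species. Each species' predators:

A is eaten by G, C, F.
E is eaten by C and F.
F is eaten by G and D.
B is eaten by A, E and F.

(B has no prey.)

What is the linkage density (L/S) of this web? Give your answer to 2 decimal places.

L/S = 1.43

There are L = 10 links among S = 7 species.
L/S = 10/7 = 1.4286 ≈ 1.43.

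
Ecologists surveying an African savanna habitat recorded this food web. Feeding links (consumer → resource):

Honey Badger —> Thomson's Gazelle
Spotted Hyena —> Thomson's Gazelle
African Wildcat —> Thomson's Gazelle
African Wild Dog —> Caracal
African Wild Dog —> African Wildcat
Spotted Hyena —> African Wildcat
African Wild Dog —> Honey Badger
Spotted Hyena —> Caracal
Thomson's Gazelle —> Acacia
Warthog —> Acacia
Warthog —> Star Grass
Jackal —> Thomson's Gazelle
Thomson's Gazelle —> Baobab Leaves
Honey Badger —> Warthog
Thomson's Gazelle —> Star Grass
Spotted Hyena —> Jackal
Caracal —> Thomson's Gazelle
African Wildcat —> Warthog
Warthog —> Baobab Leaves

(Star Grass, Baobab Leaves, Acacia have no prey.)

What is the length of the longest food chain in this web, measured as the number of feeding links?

One longest chain: Star Grass → Warthog → African Wildcat → Spotted Hyena.
It has 4 species and 3 links.

3 links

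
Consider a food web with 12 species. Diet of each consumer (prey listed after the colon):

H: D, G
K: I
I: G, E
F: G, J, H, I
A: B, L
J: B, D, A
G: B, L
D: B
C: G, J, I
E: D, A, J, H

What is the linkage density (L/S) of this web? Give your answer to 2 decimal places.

There are L = 24 links among S = 12 species.
L/S = 24/12 = 2.0000 ≈ 2.00.

L/S = 2.00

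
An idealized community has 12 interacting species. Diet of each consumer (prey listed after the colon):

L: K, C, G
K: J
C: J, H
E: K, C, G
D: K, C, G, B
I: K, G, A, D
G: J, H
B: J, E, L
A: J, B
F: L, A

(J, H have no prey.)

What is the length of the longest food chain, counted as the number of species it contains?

One longest chain: J → K → E → B → A → I.
It has 6 species and 5 links.

6 species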